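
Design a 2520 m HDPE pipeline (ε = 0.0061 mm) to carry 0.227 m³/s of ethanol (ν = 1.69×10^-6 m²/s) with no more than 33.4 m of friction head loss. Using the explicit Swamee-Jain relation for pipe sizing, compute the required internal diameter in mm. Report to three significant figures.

Swamee-Jain (Type III): D = 0.66·[ε^1.25·(LQ²/(gh_f))^4.75 + ν·Q^9.4·(L/(gh_f))^5.2]^0.04
LQ²/(gh_f) = 0.3963; L/(gh_f) = 7.691
Term 1 = ε^1.25·(…)^4.75 = 3.74×10^-9; Term 2 = ν·Q^9.4·(…)^5.2 = 6.05×10^-8
D = 0.66·(3.74×10^-9 + 6.05×10^-8)^0.04 = 0.3403 m = 340 mm
Check: V = 2.50 m/s, Re = 5.03×10^5, f = 0.01336, h_f = 31.4 m ≈ 33.4 m ✓

D ≈ 340 mm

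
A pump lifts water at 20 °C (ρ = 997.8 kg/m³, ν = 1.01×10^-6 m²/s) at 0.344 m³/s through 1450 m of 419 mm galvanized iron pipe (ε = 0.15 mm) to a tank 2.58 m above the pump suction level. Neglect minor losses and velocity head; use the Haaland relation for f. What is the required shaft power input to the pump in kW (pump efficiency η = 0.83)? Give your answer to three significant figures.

V = 4Q/(πD²) = 2.495 m/s; Re = 1.03×10^6; ε/D = 3.58×10^-4; f = 0.01609
h_f = f(L/D)V²/2g = 17.66 m
Total head H = z + h_f = 2.58 + 17.66 = 20.24 m
P_hyd = ρgQH = 997.8·9.81·0.344·20.24 = 68.15 kW
P_shaft = P_hyd/η = 68.15/0.83 = 82.11 kW

P_shaft ≈ 82.1 kW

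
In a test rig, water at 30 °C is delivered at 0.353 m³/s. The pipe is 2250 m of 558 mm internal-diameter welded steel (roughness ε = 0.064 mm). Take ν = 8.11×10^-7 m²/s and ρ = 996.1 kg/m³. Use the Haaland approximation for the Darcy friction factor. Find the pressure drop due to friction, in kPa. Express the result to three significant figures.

Δp ≈ 56.7 kPa

V = 4Q/(πD²) = 4·0.353/(π·0.558²) = 1.443 m/s
Re = VD/ν = 1.443·0.558/8.11×10^-7 = 9.93×10^5 → turbulent
ε/D = 0.064/558 = 1.15×10^-4
Haaland: f = 0.01354
h_f = f(L/D)V²/(2g) = 0.01354·(2250/0.558)·1.443²/(2·9.81) = 5.800 m
Δp = ρg·h_f = 996.1·9.81·5.800 = 56.68 kPa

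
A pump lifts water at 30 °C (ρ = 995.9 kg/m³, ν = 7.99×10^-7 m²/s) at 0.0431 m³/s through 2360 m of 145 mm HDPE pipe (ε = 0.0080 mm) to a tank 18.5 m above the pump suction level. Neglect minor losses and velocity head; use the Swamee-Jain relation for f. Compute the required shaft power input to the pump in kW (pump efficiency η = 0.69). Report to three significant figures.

P_shaft ≈ 59.6 kW

V = 4Q/(πD²) = 2.610 m/s; Re = 4.74×10^5; ε/D = 5.52×10^-5; f = 0.01401
h_f = f(L/D)V²/2g = 79.18 m
Total head H = z + h_f = 18.5 + 79.18 = 97.68 m
P_hyd = ρgQH = 995.9·9.81·0.0431·97.68 = 41.13 kW
P_shaft = P_hyd/η = 41.13/0.69 = 59.61 kW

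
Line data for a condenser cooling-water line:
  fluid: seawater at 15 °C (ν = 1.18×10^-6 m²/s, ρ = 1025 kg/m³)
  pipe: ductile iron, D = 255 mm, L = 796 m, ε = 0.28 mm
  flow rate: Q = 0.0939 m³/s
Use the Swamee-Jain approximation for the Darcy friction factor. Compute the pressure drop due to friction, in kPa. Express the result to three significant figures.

V = 4Q/(πD²) = 4·0.0939/(π·0.255²) = 1.839 m/s
Re = VD/ν = 1.839·0.255/1.18×10^-6 = 3.97×10^5 → turbulent
ε/D = 0.28/255 = 0.00110
Swamee-Jain: f = 0.02092
h_f = f(L/D)V²/(2g) = 0.02092·(796/0.255)·1.839²/(2·9.81) = 11.25 m
Δp = ρg·h_f = 1025·9.81·11.25 = 113.1 kPa

Δp ≈ 113 kPa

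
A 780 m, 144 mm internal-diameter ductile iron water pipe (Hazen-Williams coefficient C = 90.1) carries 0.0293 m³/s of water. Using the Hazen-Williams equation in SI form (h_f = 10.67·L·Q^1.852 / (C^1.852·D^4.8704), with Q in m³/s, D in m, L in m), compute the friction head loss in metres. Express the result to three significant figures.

h_f ≈ 36.3 m

h_f = 10.67·780·0.0293^1.852 / (90.1^1.852·0.144^4.8704) = 36.30 m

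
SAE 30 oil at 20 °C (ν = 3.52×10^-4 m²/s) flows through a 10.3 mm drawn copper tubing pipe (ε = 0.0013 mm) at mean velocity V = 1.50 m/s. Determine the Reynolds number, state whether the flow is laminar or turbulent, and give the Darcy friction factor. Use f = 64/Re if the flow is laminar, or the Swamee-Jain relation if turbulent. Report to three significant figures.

Re ≈ 43.9; laminar; f = 64/Re ≈ 1.46

Re = VD/ν = 1.500·0.0103/3.52×10^-4 = 43.9
Re < 2300 → laminar → f = 64/Re = 1.458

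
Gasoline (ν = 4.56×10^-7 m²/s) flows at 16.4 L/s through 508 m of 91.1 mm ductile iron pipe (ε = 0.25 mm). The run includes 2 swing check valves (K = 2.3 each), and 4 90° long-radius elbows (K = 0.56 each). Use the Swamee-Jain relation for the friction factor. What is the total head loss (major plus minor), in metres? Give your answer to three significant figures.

H_L ≈ 48.8 m

V = 4Q/(πD²) = 2.516 m/s; V²/2g = 0.3227 m
Re = 5.03×10^5, ε/D = 0.00274 → f = 0.02592 (Swamee-Jain)
Major: h_f = f(L/D)·V²/2g = 0.02592·5576·0.3227 = 46.64 m
Minor: ΣK = 6.84; h_m = ΣK·V²/2g = 2.207 m
Total H_L = 46.64 + 2.207 = 48.84 m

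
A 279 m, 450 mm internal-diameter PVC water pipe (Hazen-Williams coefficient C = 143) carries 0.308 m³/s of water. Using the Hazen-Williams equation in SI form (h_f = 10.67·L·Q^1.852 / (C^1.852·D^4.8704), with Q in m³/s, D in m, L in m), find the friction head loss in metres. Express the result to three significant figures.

h_f = 10.67·279·0.308^1.852 / (143^1.852·0.450^4.8704) = 1.674 m

h_f ≈ 1.67 m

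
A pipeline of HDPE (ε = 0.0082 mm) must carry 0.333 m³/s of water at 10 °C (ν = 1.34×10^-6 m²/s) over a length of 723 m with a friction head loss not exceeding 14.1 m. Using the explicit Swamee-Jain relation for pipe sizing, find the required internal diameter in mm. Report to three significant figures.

D ≈ 360 mm

Swamee-Jain (Type III): D = 0.66·[ε^1.25·(LQ²/(gh_f))^4.75 + ν·Q^9.4·(L/(gh_f))^5.2]^0.04
LQ²/(gh_f) = 0.5796; L/(gh_f) = 5.227
Term 1 = ε^1.25·(…)^4.75 = 3.29×10^-8; Term 2 = ν·Q^9.4·(…)^5.2 = 2.36×10^-7
D = 0.66·(3.29×10^-8 + 2.36×10^-7)^0.04 = 0.3604 m = 360 mm
Check: V = 3.27 m/s, Re = 8.78×10^5, f = 0.01236, h_f = 13.5 m ≈ 14.1 m ✓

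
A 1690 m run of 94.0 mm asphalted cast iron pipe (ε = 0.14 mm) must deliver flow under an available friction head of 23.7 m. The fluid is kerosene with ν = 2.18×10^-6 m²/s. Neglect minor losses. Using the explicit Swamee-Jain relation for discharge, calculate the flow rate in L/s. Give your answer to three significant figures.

Q ≈ 6.96 L/s

Swamee-Jain (Type II): Q = -0.965·√(gD⁵h_f/L)·ln[ε/(3.7D) + √(3.17ν²L/(gD³h_f))]
√(gD⁵h_f/L) = √(9.81·0.0940⁵·23.7/1690) = 0.001005
ε/(3.7D) = 4.03×10^-4; √(3.17ν²L/(gD³h_f)) = 3.63×10^-4
Q = -0.965·0.001005·ln(7.656×10^-4) = 0.006957 m³/s
Check: V = 1.00 m/s, Re = 4.32×10^4, f = 0.02596, h_f = 23.9 m ≈ 23.7 m ✓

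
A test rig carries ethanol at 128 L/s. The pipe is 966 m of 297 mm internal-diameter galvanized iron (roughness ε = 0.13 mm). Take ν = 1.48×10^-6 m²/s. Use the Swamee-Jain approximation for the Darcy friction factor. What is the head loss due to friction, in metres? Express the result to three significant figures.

h_f ≈ 10.0 m

V = 4Q/(πD²) = 4·0.128/(π·0.297²) = 1.848 m/s
Re = VD/ν = 1.848·0.297/1.48×10^-6 = 3.71×10^5 → turbulent
ε/D = 0.13/297 = 4.38×10^-4
Swamee-Jain: f = 0.01769
h_f = f(L/D)V²/(2g) = 0.01769·(966/0.297)·1.848²/(2·9.81) = 10.01 m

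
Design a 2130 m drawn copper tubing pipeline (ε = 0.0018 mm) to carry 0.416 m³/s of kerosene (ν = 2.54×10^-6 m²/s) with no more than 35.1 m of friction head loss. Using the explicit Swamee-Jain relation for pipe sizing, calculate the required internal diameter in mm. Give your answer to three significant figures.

Swamee-Jain (Type III): D = 0.66·[ε^1.25·(LQ²/(gh_f))^4.75 + ν·Q^9.4·(L/(gh_f))^5.2]^0.04
LQ²/(gh_f) = 1.071; L/(gh_f) = 6.186
Term 1 = ε^1.25·(…)^4.75 = 9.11×10^-8; Term 2 = ν·Q^9.4·(…)^5.2 = 8.70×10^-6
D = 0.66·(9.11×10^-8 + 8.70×10^-6)^0.04 = 0.4143 m = 414 mm
Check: V = 3.09 m/s, Re = 5.03×10^5, f = 0.01315, h_f = 32.8 m ≈ 35.1 m ✓

D ≈ 414 mm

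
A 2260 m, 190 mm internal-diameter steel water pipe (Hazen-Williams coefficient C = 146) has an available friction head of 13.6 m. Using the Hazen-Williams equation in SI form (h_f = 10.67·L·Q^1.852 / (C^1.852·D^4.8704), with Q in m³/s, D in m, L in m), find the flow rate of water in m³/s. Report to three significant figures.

Q ≈ 0.0326 m³/s

Rearranging: Q = [h_f·C^1.852·D^4.8704 / (10.67·L)]^(1/1.852)
Q = [13.6·146^1.852·0.190^4.8704 / (10.67·2260)]^0.540 = 0.03262 m³/s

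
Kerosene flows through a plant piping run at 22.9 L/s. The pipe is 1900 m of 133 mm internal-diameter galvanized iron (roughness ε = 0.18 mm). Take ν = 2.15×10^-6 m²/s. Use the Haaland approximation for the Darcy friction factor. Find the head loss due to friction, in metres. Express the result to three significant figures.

h_f ≈ 45.7 m

V = 4Q/(πD²) = 4·0.0229/(π·0.133²) = 1.648 m/s
Re = VD/ν = 1.648·0.133/2.15×10^-6 = 1.02×10^5 → turbulent
ε/D = 0.18/133 = 0.00135
Haaland: f = 0.02309
h_f = f(L/D)V²/(2g) = 0.02309·(1900/0.133)·1.648²/(2·9.81) = 45.68 m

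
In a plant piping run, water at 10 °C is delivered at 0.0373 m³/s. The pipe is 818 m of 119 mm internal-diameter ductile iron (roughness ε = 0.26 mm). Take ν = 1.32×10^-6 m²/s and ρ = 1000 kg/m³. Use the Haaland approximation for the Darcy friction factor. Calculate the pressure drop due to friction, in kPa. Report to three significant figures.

V = 4Q/(πD²) = 4·0.0373/(π·0.119²) = 3.354 m/s
Re = VD/ν = 3.354·0.119/1.32×10^-6 = 3.02×10^5 → turbulent
ε/D = 0.26/119 = 0.00218
Haaland: f = 0.02453
h_f = f(L/D)V²/(2g) = 0.02453·(818/0.119)·3.354²/(2·9.81) = 96.64 m
Δp = ρg·h_f = 1000·9.81·96.64 = 948.1 kPa

Δp ≈ 948 kPa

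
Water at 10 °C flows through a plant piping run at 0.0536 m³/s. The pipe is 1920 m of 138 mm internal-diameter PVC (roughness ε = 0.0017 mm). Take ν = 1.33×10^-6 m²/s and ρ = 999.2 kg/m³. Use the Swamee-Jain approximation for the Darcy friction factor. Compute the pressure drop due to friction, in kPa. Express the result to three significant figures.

Δp ≈ 1250 kPa

V = 4Q/(πD²) = 4·0.0536/(π·0.138²) = 3.584 m/s
Re = VD/ν = 3.584·0.138/1.33×10^-6 = 3.72×10^5 → turbulent
ε/D = 0.0017/138 = 1.23×10^-5
Swamee-Jain: f = 0.01398
h_f = f(L/D)V²/(2g) = 0.01398·(1920/0.138)·3.584²/(2·9.81) = 127.3 m
Δp = ρg·h_f = 999.2·9.81·127.3 = 1248 kPa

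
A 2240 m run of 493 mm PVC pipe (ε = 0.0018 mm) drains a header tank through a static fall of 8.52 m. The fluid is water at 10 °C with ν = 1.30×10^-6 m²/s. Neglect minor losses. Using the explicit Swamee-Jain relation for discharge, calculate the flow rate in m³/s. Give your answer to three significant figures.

Q ≈ 0.326 m³/s

Swamee-Jain (Type II): Q = -0.965·√(gD⁵h_f/L)·ln[ε/(3.7D) + √(3.17ν²L/(gD³h_f))]
√(gD⁵h_f/L) = √(9.81·0.493⁵·8.52/2240) = 0.03296
ε/(3.7D) = 9.87×10^-7; √(3.17ν²L/(gD³h_f)) = 3.46×10^-5
Q = -0.965·0.03296·ln(3.560×10^-5) = 0.3258 m³/s
Check: V = 1.71 m/s, Re = 6.47×10^5, f = 0.01258, h_f = 8.49 m ≈ 8.52 m ✓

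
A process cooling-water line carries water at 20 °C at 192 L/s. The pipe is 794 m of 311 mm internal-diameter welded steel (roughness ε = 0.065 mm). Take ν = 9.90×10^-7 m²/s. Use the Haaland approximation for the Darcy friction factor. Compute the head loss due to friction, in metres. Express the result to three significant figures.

V = 4Q/(πD²) = 4·0.192/(π·0.311²) = 2.527 m/s
Re = VD/ν = 2.527·0.311/9.90×10^-7 = 7.94×10^5 → turbulent
ε/D = 0.065/311 = 2.09×10^-4
Haaland: f = 0.01488
h_f = f(L/D)V²/(2g) = 0.01488·(794/0.311)·2.527²/(2·9.81) = 12.37 m

h_f ≈ 12.4 m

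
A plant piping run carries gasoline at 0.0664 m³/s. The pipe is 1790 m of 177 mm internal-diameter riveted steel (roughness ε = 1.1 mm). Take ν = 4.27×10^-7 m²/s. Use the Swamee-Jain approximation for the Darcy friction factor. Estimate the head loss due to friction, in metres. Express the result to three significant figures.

h_f ≈ 122 m

V = 4Q/(πD²) = 4·0.0664/(π·0.177²) = 2.699 m/s
Re = VD/ν = 2.699·0.177/4.27×10^-7 = 1.12×10^6 → turbulent
ε/D = 1.1/177 = 0.00621
Swamee-Jain: f = 0.03259
h_f = f(L/D)V²/(2g) = 0.03259·(1790/0.177)·2.699²/(2·9.81) = 122.3 m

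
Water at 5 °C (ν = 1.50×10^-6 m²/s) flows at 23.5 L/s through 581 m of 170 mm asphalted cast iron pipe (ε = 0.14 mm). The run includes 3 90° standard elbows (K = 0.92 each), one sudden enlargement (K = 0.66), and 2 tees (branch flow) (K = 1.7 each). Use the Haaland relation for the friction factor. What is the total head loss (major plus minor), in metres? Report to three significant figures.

H_L ≈ 4.30 m

V = 4Q/(πD²) = 1.035 m/s; V²/2g = 0.05463 m
Re = 1.17×10^5, ε/D = 8.24×10^-4 → f = 0.02101 (Haaland)
Major: h_f = f(L/D)·V²/2g = 0.02101·3418·0.05463 = 3.923 m
Minor: ΣK = 6.82; h_m = ΣK·V²/2g = 0.3726 m
Total H_L = 3.923 + 0.3726 = 4.296 m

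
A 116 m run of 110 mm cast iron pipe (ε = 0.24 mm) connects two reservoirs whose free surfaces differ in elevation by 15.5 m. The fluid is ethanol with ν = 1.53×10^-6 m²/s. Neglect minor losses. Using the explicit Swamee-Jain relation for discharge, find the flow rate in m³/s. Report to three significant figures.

Q ≈ 0.0325 m³/s

Swamee-Jain (Type II): Q = -0.965·√(gD⁵h_f/L)·ln[ε/(3.7D) + √(3.17ν²L/(gD³h_f))]
√(gD⁵h_f/L) = √(9.81·0.110⁵·15.5/116) = 0.004595
ε/(3.7D) = 5.90×10^-4; √(3.17ν²L/(gD³h_f)) = 6.52×10^-5
Q = -0.965·0.004595·ln(6.549×10^-4) = 0.03250 m³/s
Check: V = 3.42 m/s, Re = 2.46×10^5, f = 0.02482, h_f = 15.6 m ≈ 15.5 m ✓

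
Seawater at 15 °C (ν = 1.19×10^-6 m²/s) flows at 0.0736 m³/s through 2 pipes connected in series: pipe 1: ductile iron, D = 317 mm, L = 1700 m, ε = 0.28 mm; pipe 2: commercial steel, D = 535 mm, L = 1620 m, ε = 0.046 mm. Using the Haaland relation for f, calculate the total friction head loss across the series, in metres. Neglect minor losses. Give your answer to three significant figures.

Pipe 1: V = 0.9325 m/s, Re = 2.48×10^5, ε/D = 8.83×10^-4, f = 0.02019, h_1 = f(L/D)V²/2g = 4.800 m
Pipe 2: V = 0.3274 m/s, Re = 1.47×10^5, ε/D = 8.60×10^-5, f = 0.01695, h_2 = f(L/D)V²/2g = 0.2804 m
Series → Q common, losses add: H = Σh = 5.080 m

H ≈ 5.08 m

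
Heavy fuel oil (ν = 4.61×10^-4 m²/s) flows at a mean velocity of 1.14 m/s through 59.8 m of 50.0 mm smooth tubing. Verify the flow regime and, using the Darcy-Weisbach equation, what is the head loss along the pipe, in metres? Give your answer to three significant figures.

h_f ≈ 41.0 m

Re = VD/ν = 1.14·0.05000/4.61×10^-4 = 124 → laminar (Re < 2300)
f = 64/Re = 0.5176
h_f = f(L/D)V²/(2g) = 0.5176·(59.8/0.05000)·1.14²/(2·9.81) = 41.01 m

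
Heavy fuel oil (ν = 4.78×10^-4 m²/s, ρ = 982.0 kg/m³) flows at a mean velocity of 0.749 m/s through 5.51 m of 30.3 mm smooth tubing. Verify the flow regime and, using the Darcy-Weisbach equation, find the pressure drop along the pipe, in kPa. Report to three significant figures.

Re = VD/ν = 0.749·0.03030/4.78×10^-4 = 47.5 → laminar (Re < 2300)
f = 64/Re = 1.348
h_f = f(L/D)V²/(2g) = 1.348·(5.51/0.03030)·0.749²/(2·9.81) = 7.009 m
Δp = ρg·h_f = 982.0·9.81·7.009 = 67.52 kPa

Δp ≈ 67.5 kPa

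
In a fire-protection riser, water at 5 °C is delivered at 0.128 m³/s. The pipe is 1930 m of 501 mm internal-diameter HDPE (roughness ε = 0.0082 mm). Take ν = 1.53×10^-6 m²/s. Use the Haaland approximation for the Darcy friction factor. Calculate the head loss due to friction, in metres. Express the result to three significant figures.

h_f ≈ 1.28 m

V = 4Q/(πD²) = 4·0.128/(π·0.501²) = 0.6493 m/s
Re = VD/ν = 0.6493·0.501/1.53×10^-6 = 2.13×10^5 → turbulent
ε/D = 0.0082/501 = 1.64×10^-5
Haaland: f = 0.01542
h_f = f(L/D)V²/(2g) = 0.01542·(1930/0.501)·0.6493²/(2·9.81) = 1.277 m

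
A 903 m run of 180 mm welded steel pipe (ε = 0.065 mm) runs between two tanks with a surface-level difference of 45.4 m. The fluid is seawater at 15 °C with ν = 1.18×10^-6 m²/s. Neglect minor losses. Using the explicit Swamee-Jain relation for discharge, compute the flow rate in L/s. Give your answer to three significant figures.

Q ≈ 82.9 L/s

Swamee-Jain (Type II): Q = -0.965·√(gD⁵h_f/L)·ln[ε/(3.7D) + √(3.17ν²L/(gD³h_f))]
√(gD⁵h_f/L) = √(9.81·0.180⁵·45.4/903) = 0.009654
ε/(3.7D) = 9.76×10^-5; √(3.17ν²L/(gD³h_f)) = 3.92×10^-5
Q = -0.965·0.009654·ln(1.368×10^-4) = 0.08289 m³/s
Check: V = 3.26 m/s, Re = 4.97×10^5, f = 0.01685, h_f = 45.7 m ≈ 45.4 m ✓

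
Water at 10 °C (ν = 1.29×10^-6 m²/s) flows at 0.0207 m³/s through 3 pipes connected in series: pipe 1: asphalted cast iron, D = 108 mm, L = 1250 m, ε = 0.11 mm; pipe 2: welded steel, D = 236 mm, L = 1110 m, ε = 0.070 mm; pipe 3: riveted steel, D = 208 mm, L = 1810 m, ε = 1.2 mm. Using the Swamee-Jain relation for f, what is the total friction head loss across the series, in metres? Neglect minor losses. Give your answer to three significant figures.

Pipe 1: V = 2.260 m/s, Re = 1.89×10^5, ε/D = 0.00102, f = 0.02134, h_1 = f(L/D)V²/2g = 64.26 m
Pipe 2: V = 0.4732 m/s, Re = 8.66×10^4, ε/D = 2.97×10^-4, f = 0.01992, h_2 = f(L/D)V²/2g = 1.069 m
Pipe 3: V = 0.6092 m/s, Re = 9.82×10^4, ε/D = 0.00577, f = 0.03285, h_3 = f(L/D)V²/2g = 5.408 m
Series → Q common, losses add: H = Σh = 70.74 m

H ≈ 70.7 m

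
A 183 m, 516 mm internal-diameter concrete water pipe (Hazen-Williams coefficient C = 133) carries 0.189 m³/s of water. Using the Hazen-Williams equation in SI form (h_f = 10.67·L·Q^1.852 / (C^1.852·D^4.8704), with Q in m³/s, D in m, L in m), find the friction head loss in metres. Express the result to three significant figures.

h_f = 10.67·183·0.189^1.852 / (133^1.852·0.516^4.8704) = 0.2611 m

h_f ≈ 0.261 m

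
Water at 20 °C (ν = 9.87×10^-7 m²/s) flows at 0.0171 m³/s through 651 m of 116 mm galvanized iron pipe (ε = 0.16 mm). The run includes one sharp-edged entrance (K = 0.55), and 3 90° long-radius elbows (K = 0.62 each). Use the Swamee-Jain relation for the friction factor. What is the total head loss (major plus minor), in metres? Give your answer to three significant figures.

H_L ≈ 17.3 m

V = 4Q/(πD²) = 1.618 m/s; V²/2g = 0.1334 m
Re = 1.90×10^5, ε/D = 0.00138 → f = 0.02263 (Swamee-Jain)
Major: h_f = f(L/D)·V²/2g = 0.02263·5612·0.1334 = 16.95 m
Minor: ΣK = 2.41; h_m = ΣK·V²/2g = 0.3216 m
Total H_L = 16.95 + 0.3216 = 17.27 m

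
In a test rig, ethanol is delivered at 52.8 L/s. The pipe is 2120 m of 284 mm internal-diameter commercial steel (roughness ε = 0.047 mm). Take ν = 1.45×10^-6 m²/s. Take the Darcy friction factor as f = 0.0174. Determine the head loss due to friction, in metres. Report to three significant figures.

h_f ≈ 4.60 m

V = 4Q/(πD²) = 4·0.0528/(π·0.284²) = 0.8335 m/s
h_f = f(L/D)V²/(2g) = 0.01740·(2120/0.284)·0.8335²/(2·9.81) = 4.599 m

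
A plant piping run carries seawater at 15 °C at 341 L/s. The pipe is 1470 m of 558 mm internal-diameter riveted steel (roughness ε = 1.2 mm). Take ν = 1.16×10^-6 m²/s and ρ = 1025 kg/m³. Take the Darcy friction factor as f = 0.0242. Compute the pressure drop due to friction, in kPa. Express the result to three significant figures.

Δp ≈ 63.5 kPa

V = 4Q/(πD²) = 4·0.341/(π·0.558²) = 1.394 m/s
h_f = f(L/D)V²/(2g) = 0.02420·(1470/0.558)·1.394²/(2·9.81) = 6.318 m
Δp = ρg·h_f = 1025·9.81·6.318 = 63.53 kPa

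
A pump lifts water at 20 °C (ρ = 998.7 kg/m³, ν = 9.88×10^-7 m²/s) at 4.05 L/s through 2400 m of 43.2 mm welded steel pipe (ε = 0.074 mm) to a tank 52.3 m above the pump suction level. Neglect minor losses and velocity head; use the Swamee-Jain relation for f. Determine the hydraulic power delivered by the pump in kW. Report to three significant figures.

V = 4Q/(πD²) = 2.763 m/s; Re = 1.21×10^5; ε/D = 0.00171; f = 0.02426
h_f = f(L/D)V²/2g = 524.4 m
Total head H = z + h_f = 52.3 + 524.4 = 576.7 m
P_hyd = ρgQH = 998.7·9.81·0.00405·576.7 = 22.88 kW

P_hyd ≈ 22.9 kW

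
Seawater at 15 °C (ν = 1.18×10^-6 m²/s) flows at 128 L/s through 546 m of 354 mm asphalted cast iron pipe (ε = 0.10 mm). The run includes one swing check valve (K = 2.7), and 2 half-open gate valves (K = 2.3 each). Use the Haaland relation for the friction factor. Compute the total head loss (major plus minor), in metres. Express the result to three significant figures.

H_L ≈ 2.80 m

V = 4Q/(πD²) = 1.301 m/s; V²/2g = 0.08620 m
Re = 3.90×10^5, ε/D = 2.82×10^-4 → f = 0.01631 (Haaland)
Major: h_f = f(L/D)·V²/2g = 0.01631·1542·0.08620 = 2.168 m
Minor: ΣK = 7.30; h_m = ΣK·V²/2g = 0.6293 m
Total H_L = 2.168 + 0.6293 = 2.797 m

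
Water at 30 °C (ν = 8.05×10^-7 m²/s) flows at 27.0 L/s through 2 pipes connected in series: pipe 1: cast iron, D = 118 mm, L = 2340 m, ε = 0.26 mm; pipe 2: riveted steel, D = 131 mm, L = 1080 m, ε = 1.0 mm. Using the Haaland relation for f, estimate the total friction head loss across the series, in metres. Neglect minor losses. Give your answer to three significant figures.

Pipe 1: V = 2.469 m/s, Re = 3.62×10^5, ε/D = 0.00220, f = 0.02450, h_1 = f(L/D)V²/2g = 150.9 m
Pipe 2: V = 2.003 m/s, Re = 3.26×10^5, ε/D = 0.00763, f = 0.03494, h_2 = f(L/D)V²/2g = 58.91 m
Series → Q common, losses add: H = Σh = 209.8 m

H ≈ 210 m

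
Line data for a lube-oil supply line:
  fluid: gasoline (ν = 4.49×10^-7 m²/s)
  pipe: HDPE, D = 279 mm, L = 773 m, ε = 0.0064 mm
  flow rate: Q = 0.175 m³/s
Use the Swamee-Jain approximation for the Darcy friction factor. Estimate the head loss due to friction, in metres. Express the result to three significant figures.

V = 4Q/(πD²) = 4·0.175/(π·0.279²) = 2.862 m/s
Re = VD/ν = 2.862·0.279/4.49×10^-7 = 1.78×10^6 → turbulent
ε/D = 0.0064/279 = 2.29×10^-5
Swamee-Jain: f = 0.01130
h_f = f(L/D)V²/(2g) = 0.01130·(773/0.279)·2.862²/(2·9.81) = 13.08 m

h_f ≈ 13.1 m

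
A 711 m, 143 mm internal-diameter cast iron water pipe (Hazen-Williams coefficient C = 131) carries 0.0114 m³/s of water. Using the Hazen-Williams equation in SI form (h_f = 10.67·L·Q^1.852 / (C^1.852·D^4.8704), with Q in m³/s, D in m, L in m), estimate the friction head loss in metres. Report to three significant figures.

h_f ≈ 2.98 m

h_f = 10.67·711·0.0114^1.852 / (131^1.852·0.143^4.8704) = 2.979 m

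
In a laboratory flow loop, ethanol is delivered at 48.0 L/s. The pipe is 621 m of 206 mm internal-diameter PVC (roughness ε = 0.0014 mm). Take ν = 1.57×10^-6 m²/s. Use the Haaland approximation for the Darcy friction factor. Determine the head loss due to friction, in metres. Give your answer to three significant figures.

V = 4Q/(πD²) = 4·0.0480/(π·0.206²) = 1.440 m/s
Re = VD/ν = 1.440·0.206/1.57×10^-6 = 1.89×10^5 → turbulent
ε/D = 0.0014/206 = 6.80×10^-6
Haaland: f = 0.01571
h_f = f(L/D)V²/(2g) = 0.01571·(621/0.206)·1.440²/(2·9.81) = 5.006 m

h_f ≈ 5.01 m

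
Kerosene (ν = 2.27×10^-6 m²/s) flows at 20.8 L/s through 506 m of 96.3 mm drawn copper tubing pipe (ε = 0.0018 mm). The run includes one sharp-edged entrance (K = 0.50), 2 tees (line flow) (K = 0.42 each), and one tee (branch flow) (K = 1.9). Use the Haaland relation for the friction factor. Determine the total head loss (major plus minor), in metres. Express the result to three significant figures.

V = 4Q/(πD²) = 2.856 m/s; V²/2g = 0.4157 m
Re = 1.21×10^5, ε/D = 1.87×10^-5 → f = 0.01721 (Haaland)
Major: h_f = f(L/D)·V²/2g = 0.01721·5254·0.4157 = 37.59 m
Minor: ΣK = 3.24; h_m = ΣK·V²/2g = 1.347 m
Total H_L = 37.59 + 1.347 = 38.94 m

H_L ≈ 38.9 m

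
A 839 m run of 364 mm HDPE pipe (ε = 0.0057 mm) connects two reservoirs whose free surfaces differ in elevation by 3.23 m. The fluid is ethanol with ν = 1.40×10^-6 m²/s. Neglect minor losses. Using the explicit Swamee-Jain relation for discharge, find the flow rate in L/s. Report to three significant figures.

Q ≈ 145 L/s

Swamee-Jain (Type II): Q = -0.965·√(gD⁵h_f/L)·ln[ε/(3.7D) + √(3.17ν²L/(gD³h_f))]
√(gD⁵h_f/L) = √(9.81·0.364⁵·3.23/839) = 0.01553
ε/(3.7D) = 4.23×10^-6; √(3.17ν²L/(gD³h_f)) = 5.84×10^-5
Q = -0.965·0.01553·ln(6.264×10^-5) = 0.1451 m³/s
Check: V = 1.39 m/s, Re = 3.63×10^5, f = 0.01408, h_f = 3.22 m ≈ 3.23 m ✓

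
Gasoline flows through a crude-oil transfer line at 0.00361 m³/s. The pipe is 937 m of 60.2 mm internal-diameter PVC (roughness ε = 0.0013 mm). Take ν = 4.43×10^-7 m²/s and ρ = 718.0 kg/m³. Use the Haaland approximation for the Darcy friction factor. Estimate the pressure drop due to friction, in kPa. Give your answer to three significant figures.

Δp ≈ 145 kPa

V = 4Q/(πD²) = 4·0.00361/(π·0.0602²) = 1.268 m/s
Re = VD/ν = 1.268·0.0602/4.43×10^-7 = 1.72×10^5 → turbulent
ε/D = 0.0013/60.2 = 2.16×10^-5
Haaland: f = 0.01608
h_f = f(L/D)V²/(2g) = 0.01608·(937/0.0602)·1.268²/(2·9.81) = 20.52 m
Δp = ρg·h_f = 718.0·9.81·20.52 = 144.5 kPa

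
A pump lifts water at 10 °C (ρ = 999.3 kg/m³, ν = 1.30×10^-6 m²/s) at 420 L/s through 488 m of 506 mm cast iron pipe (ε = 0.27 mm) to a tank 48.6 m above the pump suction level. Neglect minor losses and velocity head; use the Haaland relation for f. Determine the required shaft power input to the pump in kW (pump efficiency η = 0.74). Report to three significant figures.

P_shaft ≈ 291 kW

V = 4Q/(πD²) = 2.089 m/s; Re = 8.13×10^5; ε/D = 5.34×10^-4; f = 0.01749
h_f = f(L/D)V²/2g = 3.751 m
Total head H = z + h_f = 48.6 + 3.751 = 52.35 m
P_hyd = ρgQH = 999.3·9.81·0.420·52.35 = 215.5 kW
P_shaft = P_hyd/η = 215.5/0.74 = 291.3 kW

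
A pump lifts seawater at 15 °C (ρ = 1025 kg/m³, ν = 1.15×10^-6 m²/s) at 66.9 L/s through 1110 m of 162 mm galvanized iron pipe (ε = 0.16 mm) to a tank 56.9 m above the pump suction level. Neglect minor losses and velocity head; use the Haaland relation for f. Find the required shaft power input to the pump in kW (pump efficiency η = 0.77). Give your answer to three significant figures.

P_shaft ≈ 115 kW

V = 4Q/(πD²) = 3.246 m/s; Re = 4.57×10^5; ε/D = 9.88×10^-4; f = 0.02019
h_f = f(L/D)V²/2g = 74.28 m
Total head H = z + h_f = 56.9 + 74.28 = 131.2 m
P_hyd = ρgQH = 1025·9.81·0.0669·131.2 = 88.24 kW
P_shaft = P_hyd/η = 88.24/0.77 = 114.6 kW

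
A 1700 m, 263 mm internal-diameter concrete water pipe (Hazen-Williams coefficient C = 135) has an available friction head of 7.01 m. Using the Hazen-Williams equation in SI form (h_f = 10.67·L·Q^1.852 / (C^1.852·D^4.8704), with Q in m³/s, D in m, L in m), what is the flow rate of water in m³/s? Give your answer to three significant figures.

Rearranging: Q = [h_f·C^1.852·D^4.8704 / (10.67·L)]^(1/1.852)
Q = [7.01·135^1.852·0.263^4.8704 / (10.67·1700)]^0.540 = 0.05782 m³/s

Q ≈ 0.0578 m³/s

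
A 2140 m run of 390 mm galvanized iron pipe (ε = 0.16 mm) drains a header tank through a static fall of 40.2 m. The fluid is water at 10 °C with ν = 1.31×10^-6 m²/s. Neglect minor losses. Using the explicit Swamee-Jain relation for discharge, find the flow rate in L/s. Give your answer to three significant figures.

Swamee-Jain (Type II): Q = -0.965·√(gD⁵h_f/L)·ln[ε/(3.7D) + √(3.17ν²L/(gD³h_f))]
√(gD⁵h_f/L) = √(9.81·0.390⁵·40.2/2140) = 0.04078
ε/(3.7D) = 1.11×10^-4; √(3.17ν²L/(gD³h_f)) = 2.23×10^-5
Q = -0.965·0.04078·ln(1.332×10^-4) = 0.3511 m³/s
Check: V = 2.94 m/s, Re = 8.75×10^5, f = 0.01674, h_f = 40.5 m ≈ 40.2 m ✓

Q ≈ 351 L/s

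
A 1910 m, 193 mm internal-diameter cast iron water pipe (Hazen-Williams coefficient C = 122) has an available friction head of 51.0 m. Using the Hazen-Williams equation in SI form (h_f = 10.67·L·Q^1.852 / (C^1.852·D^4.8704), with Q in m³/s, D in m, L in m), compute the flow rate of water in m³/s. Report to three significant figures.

Rearranging: Q = [h_f·C^1.852·D^4.8704 / (10.67·L)]^(1/1.852)
Q = [51.0·122^1.852·0.193^4.8704 / (10.67·1910)]^0.540 = 0.06350 m³/s

Q ≈ 0.0635 m³/s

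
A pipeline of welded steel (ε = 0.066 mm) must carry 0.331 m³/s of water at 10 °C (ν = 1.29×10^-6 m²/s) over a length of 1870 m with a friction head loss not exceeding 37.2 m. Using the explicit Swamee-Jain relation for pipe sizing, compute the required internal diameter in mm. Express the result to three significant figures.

D ≈ 372 mm

Swamee-Jain (Type III): D = 0.66·[ε^1.25·(LQ²/(gh_f))^4.75 + ν·Q^9.4·(L/(gh_f))^5.2]^0.04
LQ²/(gh_f) = 0.5614; L/(gh_f) = 5.124
Term 1 = ε^1.25·(…)^4.75 = 3.83×10^-7; Term 2 = ν·Q^9.4·(…)^5.2 = 1.94×10^-7
D = 0.66·(3.83×10^-7 + 1.94×10^-7)^0.04 = 0.3715 m = 372 mm
Check: V = 3.05 m/s, Re = 8.79×10^5, f = 0.01464, h_f = 35.0 m ≈ 37.2 m ✓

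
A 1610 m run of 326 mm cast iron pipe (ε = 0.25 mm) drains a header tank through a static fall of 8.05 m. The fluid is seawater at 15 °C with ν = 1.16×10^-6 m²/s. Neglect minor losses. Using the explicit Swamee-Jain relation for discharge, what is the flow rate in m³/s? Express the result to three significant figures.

Q ≈ 0.107 m³/s

Swamee-Jain (Type II): Q = -0.965·√(gD⁵h_f/L)·ln[ε/(3.7D) + √(3.17ν²L/(gD³h_f))]
√(gD⁵h_f/L) = √(9.81·0.326⁵·8.05/1610) = 0.01344
ε/(3.7D) = 2.07×10^-4; √(3.17ν²L/(gD³h_f)) = 5.01×10^-5
Q = -0.965·0.01344·ln(2.574×10^-4) = 0.1072 m³/s
Check: V = 1.28 m/s, Re = 3.61×10^5, f = 0.01953, h_f = 8.11 m ≈ 8.05 m ✓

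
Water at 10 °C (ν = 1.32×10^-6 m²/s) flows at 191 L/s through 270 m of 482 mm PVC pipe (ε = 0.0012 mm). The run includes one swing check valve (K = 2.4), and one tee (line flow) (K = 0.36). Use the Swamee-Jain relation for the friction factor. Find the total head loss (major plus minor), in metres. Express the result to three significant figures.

H_L ≈ 0.585 m

V = 4Q/(πD²) = 1.047 m/s; V²/2g = 0.05585 m
Re = 3.82×10^5, ε/D = 2.49×10^-6 → f = 0.01378 (Swamee-Jain)
Major: h_f = f(L/D)·V²/2g = 0.01378·560.2·0.05585 = 0.4310 m
Minor: ΣK = 2.76; h_m = ΣK·V²/2g = 0.1541 m
Total H_L = 0.4310 + 0.1541 = 0.5851 m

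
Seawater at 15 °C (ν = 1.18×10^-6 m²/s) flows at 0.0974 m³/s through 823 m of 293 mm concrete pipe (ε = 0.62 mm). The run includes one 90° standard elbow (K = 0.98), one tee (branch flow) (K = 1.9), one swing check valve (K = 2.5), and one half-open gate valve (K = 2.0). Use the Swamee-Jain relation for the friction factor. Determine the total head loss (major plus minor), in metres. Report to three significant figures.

H_L ≈ 8.07 m

V = 4Q/(πD²) = 1.445 m/s; V²/2g = 0.1064 m
Re = 3.59×10^5, ε/D = 0.00212 → f = 0.02440 (Swamee-Jain)
Major: h_f = f(L/D)·V²/2g = 0.02440·2809·0.1064 = 7.289 m
Minor: ΣK = 7.38; h_m = ΣK·V²/2g = 0.7849 m
Total H_L = 7.289 + 0.7849 = 8.074 m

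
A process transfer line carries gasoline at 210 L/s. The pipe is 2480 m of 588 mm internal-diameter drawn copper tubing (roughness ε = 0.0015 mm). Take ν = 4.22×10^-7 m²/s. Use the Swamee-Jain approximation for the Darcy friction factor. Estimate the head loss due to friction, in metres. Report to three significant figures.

h_f ≈ 1.48 m

V = 4Q/(πD²) = 4·0.210/(π·0.588²) = 0.7733 m/s
Re = VD/ν = 0.7733·0.588/4.22×10^-7 = 1.08×10^6 → turbulent
ε/D = 0.0015/588 = 2.55×10^-6
Swamee-Jain: f = 0.01153
h_f = f(L/D)V²/(2g) = 0.01153·(2480/0.588)·0.7733²/(2·9.81) = 1.482 m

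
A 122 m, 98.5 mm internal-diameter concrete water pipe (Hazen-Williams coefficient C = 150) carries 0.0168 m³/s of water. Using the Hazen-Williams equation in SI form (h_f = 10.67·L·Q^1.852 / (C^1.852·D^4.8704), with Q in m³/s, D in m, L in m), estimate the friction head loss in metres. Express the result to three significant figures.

h_f ≈ 5.01 m

h_f = 10.67·122·0.0168^1.852 / (150^1.852·0.0985^4.8704) = 5.012 m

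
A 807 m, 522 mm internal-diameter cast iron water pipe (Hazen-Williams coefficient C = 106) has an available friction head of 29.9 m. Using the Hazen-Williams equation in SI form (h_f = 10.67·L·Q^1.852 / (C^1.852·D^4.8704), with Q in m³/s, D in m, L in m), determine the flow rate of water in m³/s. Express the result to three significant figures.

Q ≈ 0.901 m³/s

Rearranging: Q = [h_f·C^1.852·D^4.8704 / (10.67·L)]^(1/1.852)
Q = [29.9·106^1.852·0.522^4.8704 / (10.67·807)]^0.540 = 0.9013 m³/s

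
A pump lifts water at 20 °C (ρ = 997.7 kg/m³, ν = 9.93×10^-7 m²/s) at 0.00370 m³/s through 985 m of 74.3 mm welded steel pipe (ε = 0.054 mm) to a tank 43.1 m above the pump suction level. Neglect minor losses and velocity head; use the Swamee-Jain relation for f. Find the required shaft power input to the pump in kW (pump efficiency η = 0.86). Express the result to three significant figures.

P_shaft ≈ 2.28 kW

V = 4Q/(πD²) = 0.8534 m/s; Re = 6.39×10^4; ε/D = 7.27×10^-4; f = 0.02255
h_f = f(L/D)V²/2g = 11.10 m
Total head H = z + h_f = 43.1 + 11.10 = 54.20 m
P_hyd = ρgQH = 997.7·9.81·0.00370·54.20 = 1.963 kW
P_shaft = P_hyd/η = 1.963/0.86 = 2.282 kW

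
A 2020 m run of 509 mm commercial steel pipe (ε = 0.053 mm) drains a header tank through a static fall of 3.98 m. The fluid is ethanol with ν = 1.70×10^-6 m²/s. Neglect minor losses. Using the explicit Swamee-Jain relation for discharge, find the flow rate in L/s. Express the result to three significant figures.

Swamee-Jain (Type II): Q = -0.965·√(gD⁵h_f/L)·ln[ε/(3.7D) + √(3.17ν²L/(gD³h_f))]
√(gD⁵h_f/L) = √(9.81·0.509⁵·3.98/2020) = 0.02570
ε/(3.7D) = 2.81×10^-5; √(3.17ν²L/(gD³h_f)) = 6.00×10^-5
Q = -0.965·0.02570·ln(8.809×10^-5) = 0.2315 m³/s
Check: V = 1.14 m/s, Re = 3.41×10^5, f = 0.01521, h_f = 3.98 m ≈ 3.98 m ✓

Q ≈ 232 L/s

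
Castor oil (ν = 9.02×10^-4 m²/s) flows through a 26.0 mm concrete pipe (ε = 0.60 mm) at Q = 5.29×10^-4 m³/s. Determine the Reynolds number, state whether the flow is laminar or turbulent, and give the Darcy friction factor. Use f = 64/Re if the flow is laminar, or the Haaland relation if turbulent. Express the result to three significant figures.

Re ≈ 28.7; laminar; f = 64/Re ≈ 2.23

V = 4Q/(πD²) = 0.9964 m/s
Re = VD/ν = 0.9964·0.0260/9.02×10^-4 = 28.7
Re < 2300 → laminar → f = 64/Re = 2.228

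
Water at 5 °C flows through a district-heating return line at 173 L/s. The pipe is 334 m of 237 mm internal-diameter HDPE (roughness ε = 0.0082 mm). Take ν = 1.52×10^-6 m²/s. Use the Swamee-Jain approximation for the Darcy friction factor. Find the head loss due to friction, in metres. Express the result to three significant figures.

h_f ≈ 14.6 m

V = 4Q/(πD²) = 4·0.173/(π·0.237²) = 3.922 m/s
Re = VD/ν = 3.922·0.237/1.52×10^-6 = 6.11×10^5 → turbulent
ε/D = 0.0082/237 = 3.46×10^-5
Swamee-Jain: f = 0.01323
h_f = f(L/D)V²/(2g) = 0.01323·(334/0.237)·3.922²/(2·9.81) = 14.61 m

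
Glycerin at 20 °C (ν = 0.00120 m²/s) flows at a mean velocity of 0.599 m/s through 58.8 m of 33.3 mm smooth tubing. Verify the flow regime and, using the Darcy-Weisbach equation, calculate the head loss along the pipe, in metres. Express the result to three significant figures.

Re = VD/ν = 0.599·0.03330/0.00120 = 16.6 → laminar (Re < 2300)
f = 64/Re = 3.850
h_f = f(L/D)V²/(2g) = 3.850·(58.8/0.03330)·0.599²/(2·9.81) = 124.3 m

h_f ≈ 124 m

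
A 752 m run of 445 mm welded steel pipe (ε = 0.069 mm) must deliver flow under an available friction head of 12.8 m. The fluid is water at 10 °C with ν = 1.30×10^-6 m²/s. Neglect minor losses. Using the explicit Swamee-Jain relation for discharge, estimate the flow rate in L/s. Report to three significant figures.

Swamee-Jain (Type II): Q = -0.965·√(gD⁵h_f/L)·ln[ε/(3.7D) + √(3.17ν²L/(gD³h_f))]
√(gD⁵h_f/L) = √(9.81·0.445⁵·12.8/752) = 0.05398
ε/(3.7D) = 4.19×10^-5; √(3.17ν²L/(gD³h_f)) = 1.91×10^-5
Q = -0.965·0.05398·ln(6.099×10^-5) = 0.5055 m³/s
Check: V = 3.25 m/s, Re = 1.11×10^6, f = 0.01415, h_f = 12.9 m ≈ 12.8 m ✓

Q ≈ 506 L/s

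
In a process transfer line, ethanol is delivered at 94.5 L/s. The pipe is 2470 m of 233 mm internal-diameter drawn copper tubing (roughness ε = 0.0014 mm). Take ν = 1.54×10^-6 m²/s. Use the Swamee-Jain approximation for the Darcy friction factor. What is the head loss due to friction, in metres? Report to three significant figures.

h_f ≈ 37.6 m

V = 4Q/(πD²) = 4·0.0945/(π·0.233²) = 2.216 m/s
Re = VD/ν = 2.216·0.233/1.54×10^-6 = 3.35×10^5 → turbulent
ε/D = 0.0014/233 = 6.01×10^-6
Swamee-Jain: f = 0.01415
h_f = f(L/D)V²/(2g) = 0.01415·(2470/0.233)·2.216²/(2·9.81) = 37.57 m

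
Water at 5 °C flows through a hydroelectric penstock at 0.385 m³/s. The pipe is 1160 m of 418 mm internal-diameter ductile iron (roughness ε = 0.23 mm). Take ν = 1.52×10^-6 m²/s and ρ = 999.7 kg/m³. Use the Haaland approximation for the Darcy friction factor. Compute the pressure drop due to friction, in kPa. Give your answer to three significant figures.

V = 4Q/(πD²) = 4·0.385/(π·0.418²) = 2.806 m/s
Re = VD/ν = 2.806·0.418/1.52×10^-6 = 7.72×10^5 → turbulent
ε/D = 0.23/418 = 5.50×10^-4
Haaland: f = 0.01762
h_f = f(L/D)V²/(2g) = 0.01762·(1160/0.418)·2.806²/(2·9.81) = 19.62 m
Δp = ρg·h_f = 999.7·9.81·19.62 = 192.4 kPa

Δp ≈ 192 kPa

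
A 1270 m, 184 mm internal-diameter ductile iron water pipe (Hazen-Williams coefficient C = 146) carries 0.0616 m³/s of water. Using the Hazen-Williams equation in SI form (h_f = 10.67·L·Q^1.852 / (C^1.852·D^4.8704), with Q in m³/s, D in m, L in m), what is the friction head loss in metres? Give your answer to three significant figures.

h_f = 10.67·1270·0.0616^1.852 / (146^1.852·0.184^4.8704) = 29.01 m

h_f ≈ 29.0 m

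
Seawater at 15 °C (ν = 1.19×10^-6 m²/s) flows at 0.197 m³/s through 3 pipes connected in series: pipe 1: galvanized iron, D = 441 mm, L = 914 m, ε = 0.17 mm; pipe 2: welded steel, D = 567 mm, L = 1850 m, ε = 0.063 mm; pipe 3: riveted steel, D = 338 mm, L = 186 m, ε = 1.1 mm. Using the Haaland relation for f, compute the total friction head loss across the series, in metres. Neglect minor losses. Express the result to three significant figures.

Pipe 1: V = 1.290 m/s, Re = 4.78×10^5, ε/D = 3.85×10^-4, f = 0.01685, h_1 = f(L/D)V²/2g = 2.960 m
Pipe 2: V = 0.7802 m/s, Re = 3.72×10^5, ε/D = 1.11×10^-4, f = 0.01490, h_2 = f(L/D)V²/2g = 1.508 m
Pipe 3: V = 2.196 m/s, Re = 6.24×10^5, ε/D = 0.00325, f = 0.02701, h_3 = f(L/D)V²/2g = 3.652 m
Series → Q common, losses add: H = Σh = 8.121 m

H ≈ 8.12 m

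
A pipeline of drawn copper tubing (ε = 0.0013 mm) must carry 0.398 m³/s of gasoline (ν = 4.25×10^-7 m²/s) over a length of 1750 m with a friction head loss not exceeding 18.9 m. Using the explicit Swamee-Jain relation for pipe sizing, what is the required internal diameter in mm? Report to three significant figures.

Swamee-Jain (Type III): D = 0.66·[ε^1.25·(LQ²/(gh_f))^4.75 + ν·Q^9.4·(L/(gh_f))^5.2]^0.04
LQ²/(gh_f) = 1.495; L/(gh_f) = 9.439
Term 1 = ε^1.25·(…)^4.75 = 2.97×10^-7; Term 2 = ν·Q^9.4·(…)^5.2 = 8.65×10^-6
D = 0.66·(2.97×10^-7 + 8.65×10^-6)^0.04 = 0.4146 m = 415 mm
Check: V = 2.95 m/s, Re = 2.88×10^6, f = 0.009943, h_f = 18.6 m ≈ 18.9 m ✓

D ≈ 415 mm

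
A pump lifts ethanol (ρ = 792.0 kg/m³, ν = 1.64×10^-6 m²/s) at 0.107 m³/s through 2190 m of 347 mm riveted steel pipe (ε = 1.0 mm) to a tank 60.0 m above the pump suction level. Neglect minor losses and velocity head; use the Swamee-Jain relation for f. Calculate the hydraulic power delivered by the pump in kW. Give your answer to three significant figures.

V = 4Q/(πD²) = 1.131 m/s; Re = 2.39×10^5; ε/D = 0.00288; f = 0.02662
h_f = f(L/D)V²/2g = 10.96 m
Total head H = z + h_f = 60.0 + 10.96 = 70.96 m
P_hyd = ρgQH = 792.0·9.81·0.107·70.96 = 58.99 kW

P_hyd ≈ 59.0 kW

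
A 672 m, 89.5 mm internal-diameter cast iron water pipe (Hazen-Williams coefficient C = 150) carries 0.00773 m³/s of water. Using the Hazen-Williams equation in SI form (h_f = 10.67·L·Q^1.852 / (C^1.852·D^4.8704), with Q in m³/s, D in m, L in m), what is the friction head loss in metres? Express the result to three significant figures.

h_f ≈ 10.5 m

h_f = 10.67·672·0.00773^1.852 / (150^1.852·0.0895^4.8704) = 10.46 m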